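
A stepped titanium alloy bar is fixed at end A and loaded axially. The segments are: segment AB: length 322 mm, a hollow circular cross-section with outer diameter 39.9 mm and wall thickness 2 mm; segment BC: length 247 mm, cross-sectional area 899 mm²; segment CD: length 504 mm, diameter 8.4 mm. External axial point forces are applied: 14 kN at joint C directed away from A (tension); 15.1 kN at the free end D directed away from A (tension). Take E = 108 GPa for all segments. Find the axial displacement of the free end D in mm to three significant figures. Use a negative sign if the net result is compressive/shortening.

Internal axial forces (sectioning from the free end, tension +): N_CD = 15.1 kN, N_BC = 29.1 kN, N_AB = 29.1 kN.
A_AB = 238.1 mm².
A_CD = 55.42 mm².
δ_AB = 29100·322/(238.1·108000) = 0.3643 mm
δ_BC = 29100·247/(899·108000) = 0.07403 mm
δ_CD = 15100·504/(55.42·108000) = 1.272 mm
δ = Σδ_i = 1.71 mm.

1.71 mm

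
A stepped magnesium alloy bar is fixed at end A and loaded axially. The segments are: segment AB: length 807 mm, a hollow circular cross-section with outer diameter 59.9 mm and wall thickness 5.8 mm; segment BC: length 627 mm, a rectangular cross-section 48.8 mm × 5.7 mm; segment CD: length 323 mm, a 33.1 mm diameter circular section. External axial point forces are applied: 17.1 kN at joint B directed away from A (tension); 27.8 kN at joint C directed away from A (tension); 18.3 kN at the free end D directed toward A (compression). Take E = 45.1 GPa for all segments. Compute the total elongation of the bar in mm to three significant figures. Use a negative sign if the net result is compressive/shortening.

0.805 mm

Internal axial forces (sectioning from the free end, tension +): N_CD = -18.3 kN, N_BC = 9.5 kN, N_AB = 26.6 kN.
A_AB = 985.8 mm².
A_BC = 278.2 mm².
A_CD = 860.5 mm².
δ_AB = 26600·807/(985.8·45100) = 0.4828 mm
δ_BC = 9500·627/(278.2·45100) = 0.4748 mm
δ_CD = -18300·323/(860.5·45100) = -0.1523 mm
δ = Σδ_i = 0.8053 mm.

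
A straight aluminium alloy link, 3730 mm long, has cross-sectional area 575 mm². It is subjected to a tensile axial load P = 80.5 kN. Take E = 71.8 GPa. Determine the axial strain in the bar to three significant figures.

0.00195

σ = N/A = 140 MPa; ε = σ/E = 140/71800 = 1.950e-03.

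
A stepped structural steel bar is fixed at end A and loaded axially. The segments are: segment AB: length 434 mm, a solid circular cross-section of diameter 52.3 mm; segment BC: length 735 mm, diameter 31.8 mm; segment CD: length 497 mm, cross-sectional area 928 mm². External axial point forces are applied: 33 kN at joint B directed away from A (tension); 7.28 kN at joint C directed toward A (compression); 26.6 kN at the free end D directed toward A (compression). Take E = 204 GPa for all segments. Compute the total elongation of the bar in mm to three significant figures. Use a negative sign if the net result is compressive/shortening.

-0.224 mm

Internal axial forces (sectioning from the free end, tension +): N_CD = -26.6 kN, N_BC = -33.88 kN, N_AB = -0.88 kN.
A_AB = 2148 mm².
A_BC = 794.2 mm².
δ_AB = -880·434/(2148·204000) = -0.0008715 mm
δ_BC = -33880·735/(794.2·204000) = -0.1537 mm
δ_CD = -26600·497/(928·204000) = -0.06983 mm
δ = Σδ_i = -0.2244 mm.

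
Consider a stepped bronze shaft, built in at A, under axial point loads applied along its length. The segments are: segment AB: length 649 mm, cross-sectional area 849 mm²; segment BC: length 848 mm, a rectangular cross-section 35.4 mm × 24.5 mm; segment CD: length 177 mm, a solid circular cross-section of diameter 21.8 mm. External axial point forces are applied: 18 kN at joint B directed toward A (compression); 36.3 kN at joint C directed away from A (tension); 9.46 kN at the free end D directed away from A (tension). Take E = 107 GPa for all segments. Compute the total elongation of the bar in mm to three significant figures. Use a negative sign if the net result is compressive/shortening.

0.658 mm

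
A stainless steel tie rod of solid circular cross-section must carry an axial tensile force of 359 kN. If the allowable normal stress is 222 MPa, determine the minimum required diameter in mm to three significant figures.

Required area A ≥ P/σ_allow = 359000/222 = 1617 mm².
For a solid circular section, d ≥ √(4A/π) = 45.38 mm.

45.4 mm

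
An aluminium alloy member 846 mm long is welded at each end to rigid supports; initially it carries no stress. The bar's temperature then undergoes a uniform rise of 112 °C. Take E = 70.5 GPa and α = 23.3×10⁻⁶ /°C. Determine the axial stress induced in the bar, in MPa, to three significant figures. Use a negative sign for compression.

-184 MPa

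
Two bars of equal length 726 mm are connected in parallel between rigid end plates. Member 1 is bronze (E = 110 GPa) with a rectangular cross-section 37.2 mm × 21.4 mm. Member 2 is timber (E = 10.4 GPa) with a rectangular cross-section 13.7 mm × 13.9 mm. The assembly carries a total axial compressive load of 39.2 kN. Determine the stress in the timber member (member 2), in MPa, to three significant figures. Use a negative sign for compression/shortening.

A_1 = 796.1 mm².
A_2 = 190.4 mm².
Equal strain + equilibrium ⇒ each member carries load in proportion to AE: A₁E₁ = 87570000 N, A₂E₂ = 1980000 N, ΣAE = 89550000 N.
σ₂ = P·E₂/ΣAE = -39200·10400/89550000 = -4.553 MPa.

-4.55 MPa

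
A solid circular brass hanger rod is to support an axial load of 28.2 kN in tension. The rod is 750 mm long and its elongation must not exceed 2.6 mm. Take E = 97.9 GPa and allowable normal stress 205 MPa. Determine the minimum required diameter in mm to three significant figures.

13.2 mm

Required area A ≥ P/σ_allow = 28200/205 = 137.6 mm².
For a solid circular section, d ≥ √(4A/π) = 13.23 mm.
Elongation limit: A ≥ PL/(Eδ_allow) = 28200·750/(97900·2.6) = 83.09 mm² ⇒ d ≥ 10.29 mm.
The stress limit governs.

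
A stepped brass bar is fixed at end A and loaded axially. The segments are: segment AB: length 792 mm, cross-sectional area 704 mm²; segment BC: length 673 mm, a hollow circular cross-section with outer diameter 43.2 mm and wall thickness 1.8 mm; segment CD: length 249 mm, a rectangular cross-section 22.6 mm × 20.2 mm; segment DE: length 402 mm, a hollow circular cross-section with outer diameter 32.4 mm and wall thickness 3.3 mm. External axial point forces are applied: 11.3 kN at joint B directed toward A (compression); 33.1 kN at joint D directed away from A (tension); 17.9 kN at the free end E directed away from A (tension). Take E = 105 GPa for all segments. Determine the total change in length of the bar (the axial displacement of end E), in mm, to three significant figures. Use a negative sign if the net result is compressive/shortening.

Internal axial forces (sectioning from the free end, tension +): N_DE = 17.9 kN, N_CD = 51 kN, N_BC = 51 kN, N_AB = 39.7 kN.
A_BC = 234.1 mm².
A_CD = 456.5 mm².
A_DE = 301.7 mm².
δ_AB = 39700·792/(704·105000) = 0.4254 mm
δ_BC = 51000·673/(234.1·105000) = 1.396 mm
δ_CD = 51000·249/(456.5·105000) = 0.2649 mm
δ_DE = 17900·402/(301.7·105000) = 0.2272 mm
δ = Σδ_i = 2.314 mm.

2.31 mm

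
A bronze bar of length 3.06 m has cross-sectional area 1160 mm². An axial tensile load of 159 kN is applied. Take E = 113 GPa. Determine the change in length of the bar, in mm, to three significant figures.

3.71 mm

δ_mech = NL/(AE) = 159000·3060/(1160·113000) = 3.712 mm.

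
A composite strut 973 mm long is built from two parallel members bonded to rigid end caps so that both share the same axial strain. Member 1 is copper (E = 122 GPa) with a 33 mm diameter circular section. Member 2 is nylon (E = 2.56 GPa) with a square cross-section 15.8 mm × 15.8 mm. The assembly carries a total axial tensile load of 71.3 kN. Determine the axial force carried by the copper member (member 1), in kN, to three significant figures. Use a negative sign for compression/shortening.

A_1 = 855.3 mm².
A_2 = 249.6 mm².
Equal strain + equilibrium ⇒ each member carries load in proportion to AE: A₁E₁ = 104300000 N, A₂E₂ = 639100 N, ΣAE = 105000000 N.
F₁ = P·A₁E₁/ΣAE = 71300·104300000/105000000 = 70870 N.

70.9 kN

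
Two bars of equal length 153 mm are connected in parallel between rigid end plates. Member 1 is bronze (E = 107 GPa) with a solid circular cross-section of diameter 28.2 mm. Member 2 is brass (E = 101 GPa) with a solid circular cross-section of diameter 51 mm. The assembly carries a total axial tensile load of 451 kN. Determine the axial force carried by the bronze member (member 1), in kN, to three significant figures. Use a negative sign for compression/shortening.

A_1 = 624.6 mm².
A_2 = 2043 mm².
Equal strain + equilibrium ⇒ each member carries load in proportion to AE: A₁E₁ = 66830000 N, A₂E₂ = 206300000 N, ΣAE = 273200000 N.
F₁ = P·A₁E₁/ΣAE = 451000·66830000/273200000 = 110300 N.

110 kN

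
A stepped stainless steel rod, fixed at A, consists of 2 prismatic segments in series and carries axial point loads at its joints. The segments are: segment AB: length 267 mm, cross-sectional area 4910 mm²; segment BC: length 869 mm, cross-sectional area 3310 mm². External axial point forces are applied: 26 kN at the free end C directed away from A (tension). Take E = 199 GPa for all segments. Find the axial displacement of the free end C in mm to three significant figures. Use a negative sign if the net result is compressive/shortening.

0.0414 mm

Internal axial forces (sectioning from the free end, tension +): N_BC = 26 kN, N_AB = 26 kN.
δ_AB = 26000·267/(4910·199000) = 0.007105 mm
δ_BC = 26000·869/(3310·199000) = 0.0343 mm
δ = Σδ_i = 0.04141 mm.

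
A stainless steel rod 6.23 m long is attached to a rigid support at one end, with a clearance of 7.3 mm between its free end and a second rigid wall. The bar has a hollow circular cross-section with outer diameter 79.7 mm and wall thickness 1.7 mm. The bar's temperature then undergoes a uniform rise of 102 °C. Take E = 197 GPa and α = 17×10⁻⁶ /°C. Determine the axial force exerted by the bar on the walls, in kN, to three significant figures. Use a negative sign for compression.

-46.1 kN

Free thermal expansion αLΔT = 17e-6 · 6230 · 102 = 10.8 mm.
The walls engage after the gap closes; constrained expansion = 10.8 − 7.3 = 3.503 mm.
The walls impose strain ε = −(3.503)/6230 = -5.6225e-04; σ = Eε = 197000 · -5.6225e-04 = -110.8 MPa.
Wall reaction R = σ·A = -110.8·416.6 = -46140 N = -46.14 kN.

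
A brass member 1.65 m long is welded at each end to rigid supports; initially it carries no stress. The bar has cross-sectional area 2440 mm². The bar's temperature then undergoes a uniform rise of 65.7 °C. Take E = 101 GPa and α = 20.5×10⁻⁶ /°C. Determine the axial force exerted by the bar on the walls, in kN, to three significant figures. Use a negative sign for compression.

Free thermal expansion αLΔT = 20.5e-6 · 1650 · 65.7 = 2.222 mm.
The walls impose strain ε = −(2.222)/1650 = -1.3469e-03; σ = Eε = 101000 · -1.3469e-03 = -136 MPa.
Wall reaction R = σ·A = -136·2440 = -331900 N = -331.9 kN.

-332 kN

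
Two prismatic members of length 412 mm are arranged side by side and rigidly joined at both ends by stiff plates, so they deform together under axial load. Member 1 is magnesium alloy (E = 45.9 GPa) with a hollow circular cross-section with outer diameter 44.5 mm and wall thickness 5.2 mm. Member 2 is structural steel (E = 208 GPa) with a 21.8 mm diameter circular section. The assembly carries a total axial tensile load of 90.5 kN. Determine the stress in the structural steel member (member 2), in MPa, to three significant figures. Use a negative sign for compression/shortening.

176 MPa

A_1 = 642 mm².
A_2 = 373.3 mm².
Equal strain + equilibrium ⇒ each member carries load in proportion to AE: A₁E₁ = 29470000 N, A₂E₂ = 77640000 N, ΣAE = 107100000 N.
σ₂ = P·E₂/ΣAE = 90500·208000/107100000 = 175.8 MPa.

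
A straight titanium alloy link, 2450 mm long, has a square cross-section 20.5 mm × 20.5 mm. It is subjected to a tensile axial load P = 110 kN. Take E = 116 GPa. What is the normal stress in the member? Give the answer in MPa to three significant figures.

A = 420.2 mm².
σ = N/A = 110000/420.2 = 261.7 MPa.

262 MPa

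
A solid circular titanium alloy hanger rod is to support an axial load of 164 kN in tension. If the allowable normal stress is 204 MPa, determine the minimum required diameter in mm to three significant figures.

32.0 mm

Required area A ≥ P/σ_allow = 164000/204 = 803.9 mm².
For a solid circular section, d ≥ √(4A/π) = 31.99 mm.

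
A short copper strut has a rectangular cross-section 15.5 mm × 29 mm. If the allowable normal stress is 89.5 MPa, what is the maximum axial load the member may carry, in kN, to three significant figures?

A = 449.5 mm².
P_max = σ_allow · A = 89.5 · 449.5 = 40230 N = 40.23 kN.

40.2 kN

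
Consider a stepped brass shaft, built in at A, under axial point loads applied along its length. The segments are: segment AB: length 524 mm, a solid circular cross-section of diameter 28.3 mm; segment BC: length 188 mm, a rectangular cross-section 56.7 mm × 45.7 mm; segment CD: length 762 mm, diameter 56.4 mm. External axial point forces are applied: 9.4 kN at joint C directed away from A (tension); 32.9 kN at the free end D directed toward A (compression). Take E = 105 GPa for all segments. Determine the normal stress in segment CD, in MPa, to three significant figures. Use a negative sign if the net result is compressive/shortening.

-13.2 MPa

Internal axial forces (sectioning from the free end, tension +): N_CD = -32.9 kN, N_BC = -23.5 kN, N_AB = -23.5 kN.
A_CD = 2498 mm².
σ_CD = N_CD/A_CD = -32900/2498 = -13.17 MPa.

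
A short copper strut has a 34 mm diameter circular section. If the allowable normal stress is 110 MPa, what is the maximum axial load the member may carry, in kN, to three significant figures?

A = 907.9 mm².
P_max = σ_allow · A = 110 · 907.9 = 99870 N = 99.87 kN.

99.9 kN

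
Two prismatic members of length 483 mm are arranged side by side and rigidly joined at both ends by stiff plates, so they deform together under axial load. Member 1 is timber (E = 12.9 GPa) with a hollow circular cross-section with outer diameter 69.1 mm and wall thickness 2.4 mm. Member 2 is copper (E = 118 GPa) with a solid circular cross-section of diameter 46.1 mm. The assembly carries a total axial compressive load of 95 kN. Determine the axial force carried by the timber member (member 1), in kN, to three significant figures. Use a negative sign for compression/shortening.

-3.03 kN

A_1 = 502.9 mm².
A_2 = 1669 mm².
Equal strain + equilibrium ⇒ each member carries load in proportion to AE: A₁E₁ = 6487000 N, A₂E₂ = 197000000 N, ΣAE = 203400000 N.
F₁ = P·A₁E₁/ΣAE = -95000·6487000/203400000 = -3029 N.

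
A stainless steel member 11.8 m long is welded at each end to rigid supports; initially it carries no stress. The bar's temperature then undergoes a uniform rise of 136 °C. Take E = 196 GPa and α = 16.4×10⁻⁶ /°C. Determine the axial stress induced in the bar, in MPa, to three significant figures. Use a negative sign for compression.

-437 MPa

Free thermal expansion αLΔT = 16.4e-6 · 11800 · 136 = 26.32 mm.
The walls impose strain ε = −(26.32)/11800 = -2.2304e-03; σ = Eε = 196000 · -2.2304e-03 = -437.2 MPa.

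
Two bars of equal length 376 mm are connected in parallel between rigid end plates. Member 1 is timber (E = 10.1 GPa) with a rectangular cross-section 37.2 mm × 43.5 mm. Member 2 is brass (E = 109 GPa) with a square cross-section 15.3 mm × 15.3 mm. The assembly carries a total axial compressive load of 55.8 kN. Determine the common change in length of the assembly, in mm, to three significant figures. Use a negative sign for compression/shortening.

-0.501 mm

A_1 = 1618 mm².
A_2 = 234.1 mm².
Equal strain + equilibrium ⇒ each member carries load in proportion to AE: A₁E₁ = 16340000 N, A₂E₂ = 25520000 N, ΣAE = 41860000 N.
δ = PL/ΣAE = -55800·376/41860000 = -0.5012 mm.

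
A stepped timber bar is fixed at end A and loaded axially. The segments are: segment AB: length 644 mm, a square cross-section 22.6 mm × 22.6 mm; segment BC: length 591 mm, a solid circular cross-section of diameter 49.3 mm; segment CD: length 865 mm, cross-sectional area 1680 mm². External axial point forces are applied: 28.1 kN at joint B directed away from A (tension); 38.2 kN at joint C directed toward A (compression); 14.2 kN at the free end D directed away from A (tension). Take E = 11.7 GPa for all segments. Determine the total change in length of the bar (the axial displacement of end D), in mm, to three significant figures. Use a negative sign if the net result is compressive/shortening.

0.432 mm

Internal axial forces (sectioning from the free end, tension +): N_CD = 14.2 kN, N_BC = -24 kN, N_AB = 4.1 kN.
A_AB = 510.8 mm².
A_BC = 1909 mm².
δ_AB = 4100·644/(510.8·11700) = 0.4418 mm
δ_BC = -24000·591/(1909·11700) = -0.6351 mm
δ_CD = 14200·865/(1680·11700) = 0.6249 mm
δ = Σδ_i = 0.4317 mm.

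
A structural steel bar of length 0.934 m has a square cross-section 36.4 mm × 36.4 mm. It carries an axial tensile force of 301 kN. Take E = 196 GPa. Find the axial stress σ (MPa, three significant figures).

A = 1325 mm².
σ = N/A = 301000/1325 = 227.2 MPa.

227 MPa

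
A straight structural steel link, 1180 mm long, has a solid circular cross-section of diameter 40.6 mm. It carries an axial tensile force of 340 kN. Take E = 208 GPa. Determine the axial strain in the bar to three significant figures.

0.00126

A = 1295 mm².
σ = N/A = 262.6 MPa; ε = σ/E = 262.6/208000 = 1.263e-03.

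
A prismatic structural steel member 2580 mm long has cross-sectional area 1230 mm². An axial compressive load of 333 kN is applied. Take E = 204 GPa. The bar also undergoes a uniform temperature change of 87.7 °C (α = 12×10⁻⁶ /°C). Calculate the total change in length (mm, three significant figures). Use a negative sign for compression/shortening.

-0.709 mm

δ_mech = NL/(AE) = -333000·2580/(1230·204000) = -3.424 mm.
δ_thermal = αLΔT = 12e-6·2580·87.7 = 2.715 mm.
δ = δ_mech + δ_thermal = -0.7088 mm.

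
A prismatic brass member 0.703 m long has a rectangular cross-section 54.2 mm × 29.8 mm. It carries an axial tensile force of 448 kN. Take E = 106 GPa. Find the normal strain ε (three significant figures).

0.00262

A = 1615 mm².
σ = N/A = 277.4 MPa; ε = σ/E = 277.4/106000 = 2.617e-03.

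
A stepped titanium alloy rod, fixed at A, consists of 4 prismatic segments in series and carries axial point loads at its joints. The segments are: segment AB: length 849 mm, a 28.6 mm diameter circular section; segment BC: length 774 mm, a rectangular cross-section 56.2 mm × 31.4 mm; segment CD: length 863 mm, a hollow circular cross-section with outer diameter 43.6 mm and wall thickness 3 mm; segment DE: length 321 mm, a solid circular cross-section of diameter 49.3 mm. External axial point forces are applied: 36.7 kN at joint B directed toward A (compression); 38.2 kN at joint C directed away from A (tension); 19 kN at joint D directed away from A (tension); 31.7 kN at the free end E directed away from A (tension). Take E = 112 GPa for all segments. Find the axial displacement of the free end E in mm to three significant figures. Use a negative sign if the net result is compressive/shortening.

Internal axial forces (sectioning from the free end, tension +): N_DE = 31.7 kN, N_CD = 50.7 kN, N_BC = 88.9 kN, N_AB = 52.2 kN.
A_AB = 642.4 mm².
A_BC = 1765 mm².
A_CD = 382.6 mm².
A_DE = 1909 mm².
δ_AB = 52200·849/(642.4·112000) = 0.6159 mm
δ_BC = 88900·774/(1765·112000) = 0.3481 mm
δ_CD = 50700·863/(382.6·112000) = 1.021 mm
δ_DE = 31700·321/(1909·112000) = 0.0476 mm
δ = Σδ_i = 2.033 mm.

2.03 mm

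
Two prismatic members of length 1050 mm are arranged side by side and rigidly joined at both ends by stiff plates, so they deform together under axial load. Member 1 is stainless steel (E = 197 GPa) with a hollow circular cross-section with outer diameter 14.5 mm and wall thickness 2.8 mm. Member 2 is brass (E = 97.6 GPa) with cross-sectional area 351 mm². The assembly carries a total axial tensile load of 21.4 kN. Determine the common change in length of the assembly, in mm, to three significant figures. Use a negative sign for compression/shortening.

0.412 mm

A_1 = 102.9 mm².
Equal strain + equilibrium ⇒ each member carries load in proportion to AE: A₁E₁ = 20270000 N, A₂E₂ = 34260000 N, ΣAE = 54530000 N.
δ = PL/ΣAE = 21400·1050/54530000 = 0.412 mm.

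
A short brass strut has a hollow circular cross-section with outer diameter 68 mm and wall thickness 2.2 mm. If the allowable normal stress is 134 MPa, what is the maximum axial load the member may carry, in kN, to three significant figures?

60.9 kN

A = 454.8 mm².
P_max = σ_allow · A = 134 · 454.8 = 60940 N = 60.94 kN.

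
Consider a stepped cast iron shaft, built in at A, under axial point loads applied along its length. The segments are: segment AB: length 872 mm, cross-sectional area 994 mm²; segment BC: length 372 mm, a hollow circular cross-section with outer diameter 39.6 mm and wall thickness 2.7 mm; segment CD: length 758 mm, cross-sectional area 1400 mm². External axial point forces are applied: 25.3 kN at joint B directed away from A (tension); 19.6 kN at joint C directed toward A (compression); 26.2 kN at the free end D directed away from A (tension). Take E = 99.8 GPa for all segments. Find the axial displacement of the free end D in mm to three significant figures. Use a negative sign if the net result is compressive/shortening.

Internal axial forces (sectioning from the free end, tension +): N_CD = 26.2 kN, N_BC = 6.6 kN, N_AB = 31.9 kN.
A_BC = 313 mm².
δ_AB = 31900·872/(994·99800) = 0.2804 mm
δ_BC = 6600·372/(313·99800) = 0.0786 mm
δ_CD = 26200·758/(1400·99800) = 0.1421 mm
δ = Σδ_i = 0.5011 mm.

0.501 mm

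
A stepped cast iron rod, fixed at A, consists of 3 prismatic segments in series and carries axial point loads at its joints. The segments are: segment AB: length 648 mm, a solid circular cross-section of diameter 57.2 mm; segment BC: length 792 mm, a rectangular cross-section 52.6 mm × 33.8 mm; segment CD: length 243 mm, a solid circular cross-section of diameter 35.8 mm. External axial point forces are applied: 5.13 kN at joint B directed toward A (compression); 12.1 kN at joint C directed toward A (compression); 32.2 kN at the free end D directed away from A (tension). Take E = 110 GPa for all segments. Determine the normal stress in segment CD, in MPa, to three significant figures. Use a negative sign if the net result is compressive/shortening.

32.0 MPa

Internal axial forces (sectioning from the free end, tension +): N_CD = 32.2 kN, N_BC = 20.1 kN, N_AB = 14.97 kN.
A_CD = 1007 mm².
σ_CD = N_CD/A_CD = 32200/1007 = 31.99 MPa.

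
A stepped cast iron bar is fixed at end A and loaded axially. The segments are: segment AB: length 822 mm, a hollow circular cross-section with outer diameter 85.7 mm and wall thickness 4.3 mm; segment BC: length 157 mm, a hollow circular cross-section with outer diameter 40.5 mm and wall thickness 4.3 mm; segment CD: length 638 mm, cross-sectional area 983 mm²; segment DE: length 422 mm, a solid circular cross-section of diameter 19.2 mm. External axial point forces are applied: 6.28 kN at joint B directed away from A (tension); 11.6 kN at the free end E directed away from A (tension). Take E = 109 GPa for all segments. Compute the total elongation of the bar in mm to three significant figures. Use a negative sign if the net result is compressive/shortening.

0.381 mm

Internal axial forces (sectioning from the free end, tension +): N_DE = 11.6 kN, N_CD = 11.6 kN, N_BC = 11.6 kN, N_AB = 17.88 kN.
A_AB = 1100 mm².
A_BC = 489 mm².
A_DE = 289.5 mm².
δ_AB = 17880·822/(1100·109000) = 0.1226 mm
δ_BC = 11600·157/(489·109000) = 0.03417 mm
δ_CD = 11600·638/(983·109000) = 0.06907 mm
δ_DE = 11600·422/(289.5·109000) = 0.1551 mm
δ = Σδ_i = 0.381 mm.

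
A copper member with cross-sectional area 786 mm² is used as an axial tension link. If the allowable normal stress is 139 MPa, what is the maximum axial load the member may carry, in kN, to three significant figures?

109 kN

P_max = σ_allow · A = 139 · 786 = 109300 N = 109.3 kN.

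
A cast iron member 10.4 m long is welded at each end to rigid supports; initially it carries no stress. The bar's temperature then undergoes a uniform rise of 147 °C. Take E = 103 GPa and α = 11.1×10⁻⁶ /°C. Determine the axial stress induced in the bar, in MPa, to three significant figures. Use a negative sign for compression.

Free thermal expansion αLΔT = 11.1e-6 · 10400 · 147 = 16.97 mm.
The walls impose strain ε = −(16.97)/10400 = -1.6317e-03; σ = Eε = 103000 · -1.6317e-03 = -168.1 MPa.

-168 MPa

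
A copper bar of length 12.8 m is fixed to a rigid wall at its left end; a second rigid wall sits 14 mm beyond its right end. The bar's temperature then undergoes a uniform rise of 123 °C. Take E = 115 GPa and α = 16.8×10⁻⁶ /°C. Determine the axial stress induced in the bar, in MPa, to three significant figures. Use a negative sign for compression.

-112 MPa

Free thermal expansion αLΔT = 16.8e-6 · 12800 · 123 = 26.45 mm.
The walls engage after the gap closes; constrained expansion = 26.45 − 14 = 12.45 mm.
The walls impose strain ε = −(12.45)/12800 = -9.7265e-04; σ = Eε = 115000 · -9.7265e-04 = -111.9 MPa.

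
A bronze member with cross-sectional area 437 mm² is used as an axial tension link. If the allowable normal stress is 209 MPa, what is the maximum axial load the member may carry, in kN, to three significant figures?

91.3 kN

P_max = σ_allow · A = 209 · 437 = 91330 N = 91.33 kN.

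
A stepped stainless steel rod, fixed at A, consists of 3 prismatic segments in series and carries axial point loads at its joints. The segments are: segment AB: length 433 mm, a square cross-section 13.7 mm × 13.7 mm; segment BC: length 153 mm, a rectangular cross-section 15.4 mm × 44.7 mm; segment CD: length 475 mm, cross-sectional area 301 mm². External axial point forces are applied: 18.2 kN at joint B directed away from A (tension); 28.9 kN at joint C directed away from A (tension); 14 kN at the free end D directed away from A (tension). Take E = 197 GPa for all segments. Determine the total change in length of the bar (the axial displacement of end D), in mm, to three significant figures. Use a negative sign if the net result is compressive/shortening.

0.876 mm

Internal axial forces (sectioning from the free end, tension +): N_CD = 14 kN, N_BC = 42.9 kN, N_AB = 61.1 kN.
A_AB = 187.7 mm².
A_BC = 688.4 mm².
δ_AB = 61100·433/(187.7·197000) = 0.7155 mm
δ_BC = 42900·153/(688.4·197000) = 0.0484 mm
δ_CD = 14000·475/(301·197000) = 0.1121 mm
δ = Σδ_i = 0.8761 mm.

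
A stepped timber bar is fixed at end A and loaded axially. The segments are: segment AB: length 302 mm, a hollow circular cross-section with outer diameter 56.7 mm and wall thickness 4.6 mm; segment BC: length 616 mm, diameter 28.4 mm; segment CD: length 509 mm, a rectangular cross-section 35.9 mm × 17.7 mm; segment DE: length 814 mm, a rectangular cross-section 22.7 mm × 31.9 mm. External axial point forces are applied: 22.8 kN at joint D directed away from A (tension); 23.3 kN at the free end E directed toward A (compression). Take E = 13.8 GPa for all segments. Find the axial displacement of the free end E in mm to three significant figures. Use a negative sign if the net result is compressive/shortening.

Internal axial forces (sectioning from the free end, tension +): N_DE = -23.3 kN, N_CD = -0.5 kN, N_BC = -0.5 kN, N_AB = -0.5 kN.
A_AB = 752.9 mm².
A_BC = 633.5 mm².
A_CD = 635.4 mm².
A_DE = 724.1 mm².
δ_AB = -500·302/(752.9·13800) = -0.01453 mm
δ_BC = -500·616/(633.5·13800) = -0.03523 mm
δ_CD = -500·509/(635.4·13800) = -0.02902 mm
δ_DE = -23300·814/(724.1·13800) = -1.898 mm
δ = Σδ_i = -1.977 mm.

-1.98 mm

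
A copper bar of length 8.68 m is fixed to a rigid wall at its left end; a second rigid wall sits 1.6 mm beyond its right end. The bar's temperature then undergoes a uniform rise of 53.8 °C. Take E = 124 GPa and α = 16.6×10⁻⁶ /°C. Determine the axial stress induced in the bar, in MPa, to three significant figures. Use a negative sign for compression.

-87.9 MPa

Free thermal expansion αLΔT = 16.6e-6 · 8680 · 53.8 = 7.752 mm.
The walls engage after the gap closes; constrained expansion = 7.752 − 1.6 = 6.152 mm.
The walls impose strain ε = −(6.152)/8680 = -7.0875e-04; σ = Eε = 124000 · -7.0875e-04 = -87.88 MPa.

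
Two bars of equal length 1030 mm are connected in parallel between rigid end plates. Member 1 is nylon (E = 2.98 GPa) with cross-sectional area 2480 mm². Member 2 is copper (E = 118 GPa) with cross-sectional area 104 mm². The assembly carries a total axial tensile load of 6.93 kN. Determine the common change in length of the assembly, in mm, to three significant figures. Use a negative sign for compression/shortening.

Equal strain + equilibrium ⇒ each member carries load in proportion to AE: A₁E₁ = 7390000 N, A₂E₂ = 12270000 N, ΣAE = 19660000 N.
δ = PL/ΣAE = 6930·1030/19660000 = 0.363 mm.

0.363 mm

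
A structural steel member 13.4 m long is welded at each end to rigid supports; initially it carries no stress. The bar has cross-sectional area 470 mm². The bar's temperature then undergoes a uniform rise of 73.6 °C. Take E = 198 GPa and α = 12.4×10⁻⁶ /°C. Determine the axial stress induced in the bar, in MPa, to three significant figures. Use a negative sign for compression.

-181 MPa

Free thermal expansion αLΔT = 12.4e-6 · 13400 · 73.6 = 12.23 mm.
The walls impose strain ε = −(12.23)/13400 = -9.1264e-04; σ = Eε = 198000 · -9.1264e-04 = -180.7 MPa.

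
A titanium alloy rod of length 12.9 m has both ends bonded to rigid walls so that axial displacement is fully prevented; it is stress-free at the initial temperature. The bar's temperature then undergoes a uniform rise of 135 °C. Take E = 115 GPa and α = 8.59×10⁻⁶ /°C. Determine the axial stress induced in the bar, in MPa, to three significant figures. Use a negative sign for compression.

-133 MPa

Free thermal expansion αLΔT = 8.59e-6 · 12900 · 135 = 14.96 mm.
The walls impose strain ε = −(14.96)/12900 = -1.1596e-03; σ = Eε = 115000 · -1.1596e-03 = -133.4 MPa.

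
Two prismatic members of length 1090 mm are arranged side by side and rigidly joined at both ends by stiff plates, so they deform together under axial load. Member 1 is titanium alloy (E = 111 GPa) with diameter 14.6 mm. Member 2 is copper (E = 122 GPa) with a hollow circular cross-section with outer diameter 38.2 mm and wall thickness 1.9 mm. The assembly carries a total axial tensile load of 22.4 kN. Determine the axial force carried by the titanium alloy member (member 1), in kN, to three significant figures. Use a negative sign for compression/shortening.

9.25 kN

A_1 = 167.4 mm².
A_2 = 216.7 mm².
Equal strain + equilibrium ⇒ each member carries load in proportion to AE: A₁E₁ = 18580000 N, A₂E₂ = 26430000 N, ΣAE = 45020000 N.
F₁ = P·A₁E₁/ΣAE = 22400·18580000/45020000 = 9247 N.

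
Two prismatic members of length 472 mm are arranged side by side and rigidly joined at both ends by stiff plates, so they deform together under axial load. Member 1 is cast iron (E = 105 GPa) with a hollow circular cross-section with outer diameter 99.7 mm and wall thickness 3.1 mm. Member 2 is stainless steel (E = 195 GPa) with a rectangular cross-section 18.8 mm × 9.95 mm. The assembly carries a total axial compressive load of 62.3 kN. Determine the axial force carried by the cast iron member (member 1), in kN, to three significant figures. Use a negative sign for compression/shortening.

-45.5 kN

A_1 = 940.8 mm².
A_2 = 187.1 mm².
Equal strain + equilibrium ⇒ each member carries load in proportion to AE: A₁E₁ = 98780000 N, A₂E₂ = 36480000 N, ΣAE = 135300000 N.
F₁ = P·A₁E₁/ΣAE = -62300·98780000/135300000 = -45500 N.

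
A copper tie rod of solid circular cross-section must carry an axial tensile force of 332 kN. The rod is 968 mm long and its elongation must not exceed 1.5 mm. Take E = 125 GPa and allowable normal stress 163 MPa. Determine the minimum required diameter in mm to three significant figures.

50.9 mm

Required area A ≥ P/σ_allow = 332000/163 = 2037 mm².
For a solid circular section, d ≥ √(4A/π) = 50.92 mm.
Elongation limit: A ≥ PL/(Eδ_allow) = 332000·968/(125000·1.5) = 1714 mm² ⇒ d ≥ 46.72 mm.
The stress limit governs.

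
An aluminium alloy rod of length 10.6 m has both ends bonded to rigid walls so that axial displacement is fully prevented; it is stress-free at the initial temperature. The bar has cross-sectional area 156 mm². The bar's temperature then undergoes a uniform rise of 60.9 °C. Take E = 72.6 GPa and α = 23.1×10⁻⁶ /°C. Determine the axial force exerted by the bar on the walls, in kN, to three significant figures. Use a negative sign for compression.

Free thermal expansion αLΔT = 23.1e-6 · 10600 · 60.9 = 14.91 mm.
The walls impose strain ε = −(14.91)/10600 = -1.4068e-03; σ = Eε = 72600 · -1.4068e-03 = -102.1 MPa.
Wall reaction R = σ·A = -102.1·156 = -15930 N = -15.93 kN.

-15.9 kN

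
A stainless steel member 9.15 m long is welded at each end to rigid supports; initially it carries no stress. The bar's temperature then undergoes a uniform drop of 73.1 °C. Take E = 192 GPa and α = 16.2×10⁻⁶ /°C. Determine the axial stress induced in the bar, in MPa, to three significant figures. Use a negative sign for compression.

227 MPa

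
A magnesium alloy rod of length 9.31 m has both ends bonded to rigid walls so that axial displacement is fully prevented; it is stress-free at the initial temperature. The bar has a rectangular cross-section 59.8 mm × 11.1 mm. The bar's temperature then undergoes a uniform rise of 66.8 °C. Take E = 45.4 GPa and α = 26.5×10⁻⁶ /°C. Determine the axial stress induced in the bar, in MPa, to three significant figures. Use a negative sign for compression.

Free thermal expansion αLΔT = 26.5e-6 · 9310 · 66.8 = 16.48 mm.
The walls impose strain ε = −(16.48)/9310 = -1.7702e-03; σ = Eε = 45400 · -1.7702e-03 = -80.37 MPa.

-80.4 MPa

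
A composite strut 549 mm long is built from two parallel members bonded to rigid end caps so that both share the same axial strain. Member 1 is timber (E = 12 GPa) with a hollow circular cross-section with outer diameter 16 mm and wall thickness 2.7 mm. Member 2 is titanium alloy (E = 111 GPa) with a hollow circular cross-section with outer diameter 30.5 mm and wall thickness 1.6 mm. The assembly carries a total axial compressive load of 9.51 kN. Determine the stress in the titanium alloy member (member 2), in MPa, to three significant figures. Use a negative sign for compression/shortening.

-60.4 MPa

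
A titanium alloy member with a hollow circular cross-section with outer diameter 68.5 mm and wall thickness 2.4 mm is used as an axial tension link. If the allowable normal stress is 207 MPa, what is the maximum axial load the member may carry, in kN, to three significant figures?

A = 498.4 mm².
P_max = σ_allow · A = 207 · 498.4 = 103200 N = 103.2 kN.

103 kN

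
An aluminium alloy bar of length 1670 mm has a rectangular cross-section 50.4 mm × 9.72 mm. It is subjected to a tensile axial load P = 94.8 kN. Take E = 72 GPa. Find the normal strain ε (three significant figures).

0.00269

A = 489.9 mm².
σ = N/A = 193.5 MPa; ε = σ/E = 193.5/72000 = 2.688e-03.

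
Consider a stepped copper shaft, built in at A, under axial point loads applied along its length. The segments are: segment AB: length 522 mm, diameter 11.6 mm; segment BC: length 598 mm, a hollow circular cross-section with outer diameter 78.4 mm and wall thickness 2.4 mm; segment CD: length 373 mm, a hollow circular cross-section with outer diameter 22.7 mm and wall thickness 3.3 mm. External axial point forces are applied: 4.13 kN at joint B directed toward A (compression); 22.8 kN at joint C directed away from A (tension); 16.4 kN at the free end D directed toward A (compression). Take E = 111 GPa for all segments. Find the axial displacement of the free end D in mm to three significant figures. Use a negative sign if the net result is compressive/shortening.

Internal axial forces (sectioning from the free end, tension +): N_CD = -16.4 kN, N_BC = 6.4 kN, N_AB = 2.27 kN.
A_AB = 105.7 mm².
A_BC = 573 mm².
A_CD = 201.1 mm².
δ_AB = 2270·522/(105.7·111000) = 0.101 mm
δ_BC = 6400·598/(573·111000) = 0.06017 mm
δ_CD = -16400·373/(201.1·111000) = -0.274 mm
δ = Σδ_i = -0.1128 mm.

-0.113 mm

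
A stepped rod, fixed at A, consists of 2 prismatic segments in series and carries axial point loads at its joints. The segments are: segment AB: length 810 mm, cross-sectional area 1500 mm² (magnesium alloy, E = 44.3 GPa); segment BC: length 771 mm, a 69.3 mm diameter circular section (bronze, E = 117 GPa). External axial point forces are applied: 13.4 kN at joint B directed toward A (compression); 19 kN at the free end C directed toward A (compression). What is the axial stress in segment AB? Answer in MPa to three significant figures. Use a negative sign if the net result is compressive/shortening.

-21.6 MPa

Internal axial forces (sectioning from the free end, tension +): N_BC = -19 kN, N_AB = -32.4 kN.
σ_AB = N_AB/A_AB = -32400/1500 = -21.6 MPa.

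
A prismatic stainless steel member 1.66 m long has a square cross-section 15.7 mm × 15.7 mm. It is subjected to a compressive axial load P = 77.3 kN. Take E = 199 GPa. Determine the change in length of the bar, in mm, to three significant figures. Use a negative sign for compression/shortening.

-2.62 mm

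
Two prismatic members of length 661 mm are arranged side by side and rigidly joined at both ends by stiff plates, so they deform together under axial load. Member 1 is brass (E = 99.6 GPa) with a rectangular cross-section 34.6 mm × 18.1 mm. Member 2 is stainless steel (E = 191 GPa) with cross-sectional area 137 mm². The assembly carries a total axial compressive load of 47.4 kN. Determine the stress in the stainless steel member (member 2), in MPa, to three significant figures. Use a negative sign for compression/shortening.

-102 MPa

A_1 = 626.3 mm².
Equal strain + equilibrium ⇒ each member carries load in proportion to AE: A₁E₁ = 62380000 N, A₂E₂ = 26170000 N, ΣAE = 88540000 N.
σ₂ = P·E₂/ΣAE = -47400·191000/88540000 = -102.2 MPa.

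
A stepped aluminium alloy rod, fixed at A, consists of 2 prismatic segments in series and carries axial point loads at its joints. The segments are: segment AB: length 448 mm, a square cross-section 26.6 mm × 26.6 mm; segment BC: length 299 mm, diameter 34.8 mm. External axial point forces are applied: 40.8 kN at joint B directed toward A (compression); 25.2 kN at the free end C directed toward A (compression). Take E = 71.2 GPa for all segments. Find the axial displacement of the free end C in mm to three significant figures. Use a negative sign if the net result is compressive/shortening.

Internal axial forces (sectioning from the free end, tension +): N_BC = -25.2 kN, N_AB = -66 kN.
A_AB = 707.6 mm².
A_BC = 951.1 mm².
δ_AB = -66000·448/(707.6·71200) = -0.5869 mm
δ_BC = -25200·299/(951.1·71200) = -0.1113 mm
δ = Σδ_i = -0.6982 mm.

-0.698 mm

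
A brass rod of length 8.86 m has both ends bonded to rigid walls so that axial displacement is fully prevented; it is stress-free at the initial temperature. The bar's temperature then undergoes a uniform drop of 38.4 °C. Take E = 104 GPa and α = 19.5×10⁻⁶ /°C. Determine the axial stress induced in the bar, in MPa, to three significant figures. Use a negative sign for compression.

Free thermal expansion αLΔT = 19.5e-6 · 8860 · -38.4 = -6.634 mm.
The walls impose strain ε = −(-6.634)/8860 = 7.4880e-04; σ = Eε = 104000 · 7.4880e-04 = 77.88 MPa.

77.9 MPa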